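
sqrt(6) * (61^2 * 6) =22326 * sqrt(6) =54687.31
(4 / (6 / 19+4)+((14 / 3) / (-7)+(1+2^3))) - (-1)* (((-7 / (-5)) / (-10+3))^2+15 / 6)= 72571 / 6150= 11.80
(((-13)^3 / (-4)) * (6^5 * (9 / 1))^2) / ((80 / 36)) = 6052713346368 / 5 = 1210542669273.60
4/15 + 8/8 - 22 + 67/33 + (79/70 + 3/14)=-20051/1155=-17.36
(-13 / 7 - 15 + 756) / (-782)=-2587 / 2737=-0.95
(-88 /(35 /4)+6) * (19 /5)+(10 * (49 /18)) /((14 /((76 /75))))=-63536 /4725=-13.45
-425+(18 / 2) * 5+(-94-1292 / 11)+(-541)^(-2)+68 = -1685257187 / 3219491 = -523.45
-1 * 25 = -25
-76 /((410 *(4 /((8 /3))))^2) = -76 /378225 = -0.00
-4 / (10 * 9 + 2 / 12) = -24 / 541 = -0.04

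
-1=-1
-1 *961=-961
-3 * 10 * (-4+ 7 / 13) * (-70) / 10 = -9450 / 13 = -726.92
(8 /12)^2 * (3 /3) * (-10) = -40 /9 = -4.44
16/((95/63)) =1008/95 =10.61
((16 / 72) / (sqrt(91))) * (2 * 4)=16 * sqrt(91) / 819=0.19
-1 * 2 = -2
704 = 704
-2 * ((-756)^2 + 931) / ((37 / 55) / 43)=-2707768910 / 37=-73182943.51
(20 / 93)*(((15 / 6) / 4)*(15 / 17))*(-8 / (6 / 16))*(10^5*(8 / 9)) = -3200000000 / 14229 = -224892.82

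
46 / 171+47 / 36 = 359 / 228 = 1.57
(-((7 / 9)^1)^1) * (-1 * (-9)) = -7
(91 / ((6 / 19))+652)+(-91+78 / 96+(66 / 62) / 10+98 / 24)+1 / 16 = 1059247 / 1240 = 854.23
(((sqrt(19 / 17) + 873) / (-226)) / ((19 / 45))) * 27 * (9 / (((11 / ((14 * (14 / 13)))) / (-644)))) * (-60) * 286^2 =-20677224987619200 / 2147 - 23685251990400 * sqrt(323) / 36499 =-9642414885154.25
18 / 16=9 / 8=1.12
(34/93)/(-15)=-34/1395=-0.02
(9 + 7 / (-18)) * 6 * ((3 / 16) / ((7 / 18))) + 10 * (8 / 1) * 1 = 5875 / 56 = 104.91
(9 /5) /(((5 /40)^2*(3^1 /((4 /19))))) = 768 /95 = 8.08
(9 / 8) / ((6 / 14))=21 / 8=2.62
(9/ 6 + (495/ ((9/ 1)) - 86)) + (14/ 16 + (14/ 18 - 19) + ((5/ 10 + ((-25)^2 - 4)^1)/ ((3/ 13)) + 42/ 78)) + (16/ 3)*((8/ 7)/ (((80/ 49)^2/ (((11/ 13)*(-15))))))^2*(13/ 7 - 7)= 1116172129/ 608400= 1834.60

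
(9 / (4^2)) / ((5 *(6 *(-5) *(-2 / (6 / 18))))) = 0.00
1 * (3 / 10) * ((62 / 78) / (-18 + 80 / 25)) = -31 / 1924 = -0.02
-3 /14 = -0.21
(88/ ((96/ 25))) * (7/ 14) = 275/ 24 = 11.46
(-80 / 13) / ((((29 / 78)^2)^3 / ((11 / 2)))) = -7622140331520 / 594823321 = -12814.12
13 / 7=1.86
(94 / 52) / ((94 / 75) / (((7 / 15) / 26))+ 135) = 0.01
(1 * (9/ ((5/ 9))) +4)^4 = 104060401/ 625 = 166496.64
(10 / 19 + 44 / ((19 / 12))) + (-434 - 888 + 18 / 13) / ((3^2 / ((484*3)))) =-157855946 / 741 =-213030.97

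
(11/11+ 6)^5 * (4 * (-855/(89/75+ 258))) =-615856500/2777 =-221770.44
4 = 4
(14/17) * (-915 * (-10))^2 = 1172115000/17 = 68947941.18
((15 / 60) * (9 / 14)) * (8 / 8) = 9 / 56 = 0.16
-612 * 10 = -6120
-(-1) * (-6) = -6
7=7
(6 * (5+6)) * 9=594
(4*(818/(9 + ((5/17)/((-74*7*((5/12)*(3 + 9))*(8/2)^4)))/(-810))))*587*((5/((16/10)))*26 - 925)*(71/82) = -105050276649198720000/673798487081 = -155907557.92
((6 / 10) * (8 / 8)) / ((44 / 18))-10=-1073 / 110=-9.75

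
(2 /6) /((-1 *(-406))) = 1 /1218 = 0.00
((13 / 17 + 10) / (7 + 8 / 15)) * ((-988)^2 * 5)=13397576400 / 1921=6974271.94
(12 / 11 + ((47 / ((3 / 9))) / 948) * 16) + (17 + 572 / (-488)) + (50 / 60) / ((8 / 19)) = 54139639 / 2544432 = 21.28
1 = 1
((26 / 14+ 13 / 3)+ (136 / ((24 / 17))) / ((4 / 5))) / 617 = 3545 / 17276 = 0.21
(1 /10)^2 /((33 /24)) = 2 /275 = 0.01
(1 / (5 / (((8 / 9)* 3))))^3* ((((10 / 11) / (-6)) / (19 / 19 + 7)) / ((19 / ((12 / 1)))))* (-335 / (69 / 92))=68608 / 84645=0.81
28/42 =2/3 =0.67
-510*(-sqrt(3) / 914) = 255*sqrt(3) / 457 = 0.97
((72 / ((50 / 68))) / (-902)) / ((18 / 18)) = -1224 / 11275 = -0.11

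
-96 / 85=-1.13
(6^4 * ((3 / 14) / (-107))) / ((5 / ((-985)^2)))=-377223480 / 749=-503636.15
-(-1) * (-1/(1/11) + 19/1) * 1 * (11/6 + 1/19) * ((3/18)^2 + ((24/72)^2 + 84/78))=122335/6669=18.34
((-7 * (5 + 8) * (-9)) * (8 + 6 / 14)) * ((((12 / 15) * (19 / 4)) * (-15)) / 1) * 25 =-9836775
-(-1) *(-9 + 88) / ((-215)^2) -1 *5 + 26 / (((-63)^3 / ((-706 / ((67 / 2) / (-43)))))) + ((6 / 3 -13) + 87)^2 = 4469073349555946 / 774414312525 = 5770.91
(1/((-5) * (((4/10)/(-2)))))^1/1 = 1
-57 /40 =-1.42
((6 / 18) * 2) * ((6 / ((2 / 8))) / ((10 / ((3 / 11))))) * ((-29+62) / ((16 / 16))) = 14.40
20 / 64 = 5 / 16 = 0.31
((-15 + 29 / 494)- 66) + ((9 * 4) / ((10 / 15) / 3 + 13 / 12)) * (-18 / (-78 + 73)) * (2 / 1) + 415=61828939 / 116090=532.59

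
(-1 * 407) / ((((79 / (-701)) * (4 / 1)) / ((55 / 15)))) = 3138377 / 948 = 3310.52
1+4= 5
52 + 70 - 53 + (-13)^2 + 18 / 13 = 3112 / 13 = 239.38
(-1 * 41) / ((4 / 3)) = -123 / 4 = -30.75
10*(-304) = -3040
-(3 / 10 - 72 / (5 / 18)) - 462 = -2031 / 10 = -203.10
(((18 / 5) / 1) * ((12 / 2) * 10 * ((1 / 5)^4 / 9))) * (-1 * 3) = -72 / 625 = -0.12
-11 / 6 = -1.83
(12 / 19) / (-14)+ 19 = 2521 / 133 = 18.95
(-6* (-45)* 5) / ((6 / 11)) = 2475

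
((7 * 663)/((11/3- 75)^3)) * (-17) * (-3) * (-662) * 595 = 1258607942865/4900172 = 256849.75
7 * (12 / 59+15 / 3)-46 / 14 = 33.14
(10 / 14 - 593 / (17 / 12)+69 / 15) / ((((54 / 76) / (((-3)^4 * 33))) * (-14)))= 462534138 / 4165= 111052.61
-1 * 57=-57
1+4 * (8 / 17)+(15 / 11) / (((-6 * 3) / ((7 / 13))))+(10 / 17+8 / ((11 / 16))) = 219755 / 14586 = 15.07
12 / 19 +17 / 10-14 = -2217 / 190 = -11.67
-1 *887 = -887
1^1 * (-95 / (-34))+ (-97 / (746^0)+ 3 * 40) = 877 / 34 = 25.79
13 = 13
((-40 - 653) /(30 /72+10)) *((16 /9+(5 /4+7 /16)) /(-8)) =115269 /4000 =28.82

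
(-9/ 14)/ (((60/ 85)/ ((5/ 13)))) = -255/ 728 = -0.35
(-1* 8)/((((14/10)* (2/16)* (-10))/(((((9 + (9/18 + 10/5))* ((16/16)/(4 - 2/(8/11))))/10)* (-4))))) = -16.82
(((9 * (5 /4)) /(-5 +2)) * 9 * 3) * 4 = -405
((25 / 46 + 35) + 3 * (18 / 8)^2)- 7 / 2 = 47.23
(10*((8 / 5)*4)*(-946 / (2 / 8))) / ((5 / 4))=-193740.80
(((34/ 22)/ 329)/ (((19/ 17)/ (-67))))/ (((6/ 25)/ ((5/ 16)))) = -2420375/ 6601056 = -0.37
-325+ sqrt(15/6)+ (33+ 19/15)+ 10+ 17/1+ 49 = -3221/15+ sqrt(10)/2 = -213.15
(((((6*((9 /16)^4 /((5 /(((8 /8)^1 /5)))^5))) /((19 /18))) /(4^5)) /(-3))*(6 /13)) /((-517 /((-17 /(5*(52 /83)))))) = -249954417 /2719886540800000000000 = -0.00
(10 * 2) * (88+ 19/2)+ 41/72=140441/72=1950.57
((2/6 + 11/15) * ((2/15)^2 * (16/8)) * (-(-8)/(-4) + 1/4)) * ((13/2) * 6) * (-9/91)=32/125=0.26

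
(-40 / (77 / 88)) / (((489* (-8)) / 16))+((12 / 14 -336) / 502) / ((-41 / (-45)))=-19225625 / 35226093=-0.55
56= 56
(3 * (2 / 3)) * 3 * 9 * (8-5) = 162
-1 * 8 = -8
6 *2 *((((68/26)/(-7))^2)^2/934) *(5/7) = 40090080/224171547509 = 0.00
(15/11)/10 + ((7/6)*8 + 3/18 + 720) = 729.64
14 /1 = 14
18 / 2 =9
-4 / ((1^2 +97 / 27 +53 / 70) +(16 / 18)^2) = -22680 / 34813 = -0.65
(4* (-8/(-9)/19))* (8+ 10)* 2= 128/19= 6.74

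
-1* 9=-9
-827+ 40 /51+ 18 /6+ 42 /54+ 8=-814.44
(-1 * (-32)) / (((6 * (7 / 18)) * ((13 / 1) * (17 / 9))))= 864 / 1547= 0.56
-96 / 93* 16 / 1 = -512 / 31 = -16.52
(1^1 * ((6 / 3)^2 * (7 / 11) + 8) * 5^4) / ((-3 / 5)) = -362500 / 33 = -10984.85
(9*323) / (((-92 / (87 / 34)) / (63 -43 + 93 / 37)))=-12392541 / 6808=-1820.29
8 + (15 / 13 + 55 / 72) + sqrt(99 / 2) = 3 * sqrt(22) / 2 + 9283 / 936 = 16.95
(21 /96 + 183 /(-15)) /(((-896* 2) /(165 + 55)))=21087 /14336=1.47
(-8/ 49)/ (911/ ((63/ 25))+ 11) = -18/ 41069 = -0.00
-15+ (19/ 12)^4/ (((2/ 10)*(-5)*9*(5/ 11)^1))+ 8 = -7965371/ 933120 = -8.54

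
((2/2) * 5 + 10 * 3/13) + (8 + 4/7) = 1445/91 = 15.88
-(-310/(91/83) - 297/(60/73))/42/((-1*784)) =-0.02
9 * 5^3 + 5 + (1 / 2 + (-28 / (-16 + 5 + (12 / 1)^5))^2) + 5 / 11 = 1540429736127369 / 1362061580902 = 1130.95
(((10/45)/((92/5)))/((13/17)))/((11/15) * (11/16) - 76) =-3400/16252743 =-0.00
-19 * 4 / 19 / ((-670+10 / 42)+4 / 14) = 84 / 14059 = 0.01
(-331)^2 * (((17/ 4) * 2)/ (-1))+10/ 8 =-3725069/ 4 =-931267.25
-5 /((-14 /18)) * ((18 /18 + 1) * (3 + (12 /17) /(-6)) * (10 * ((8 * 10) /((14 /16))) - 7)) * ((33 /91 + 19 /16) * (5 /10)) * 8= 645039315 /3094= 208480.71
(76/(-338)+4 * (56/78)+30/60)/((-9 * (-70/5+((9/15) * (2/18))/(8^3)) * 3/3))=4084480/163536399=0.02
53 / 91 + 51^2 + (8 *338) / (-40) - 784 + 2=797152 / 455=1751.98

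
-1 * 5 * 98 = -490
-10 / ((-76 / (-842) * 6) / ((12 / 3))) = -4210 / 57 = -73.86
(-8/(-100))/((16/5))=1/40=0.02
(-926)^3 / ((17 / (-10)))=7940227760 / 17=467072221.18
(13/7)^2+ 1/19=3260/931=3.50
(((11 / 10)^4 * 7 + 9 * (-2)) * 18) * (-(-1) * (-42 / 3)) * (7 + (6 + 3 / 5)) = 26565.26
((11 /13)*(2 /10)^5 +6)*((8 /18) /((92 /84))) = 6825308 /2803125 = 2.43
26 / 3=8.67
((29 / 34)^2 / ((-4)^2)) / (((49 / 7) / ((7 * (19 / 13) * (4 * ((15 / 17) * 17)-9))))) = 47937 / 14144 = 3.39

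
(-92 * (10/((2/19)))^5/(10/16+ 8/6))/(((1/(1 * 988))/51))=-860883167242800000/47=-18316663132825531.91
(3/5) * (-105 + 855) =450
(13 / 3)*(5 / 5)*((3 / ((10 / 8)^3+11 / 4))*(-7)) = -832 / 43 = -19.35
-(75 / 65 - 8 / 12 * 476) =12331 / 39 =316.18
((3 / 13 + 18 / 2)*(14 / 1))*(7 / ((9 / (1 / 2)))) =1960 / 39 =50.26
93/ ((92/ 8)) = 186/ 23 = 8.09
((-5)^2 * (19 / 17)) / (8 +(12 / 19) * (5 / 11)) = 99275 / 29444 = 3.37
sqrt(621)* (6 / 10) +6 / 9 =2 / 3 +9* sqrt(69) / 5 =15.62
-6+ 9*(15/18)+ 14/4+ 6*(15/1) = 95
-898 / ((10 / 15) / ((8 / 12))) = -898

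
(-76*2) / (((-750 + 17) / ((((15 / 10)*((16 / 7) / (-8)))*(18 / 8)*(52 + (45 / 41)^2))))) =-91762362 / 8625211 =-10.64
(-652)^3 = -277167808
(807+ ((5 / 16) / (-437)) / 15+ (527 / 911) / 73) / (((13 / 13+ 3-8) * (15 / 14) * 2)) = -1576049018243 / 16739603136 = -94.15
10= 10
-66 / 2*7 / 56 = -33 / 8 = -4.12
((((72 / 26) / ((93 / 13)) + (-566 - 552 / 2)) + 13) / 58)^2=659821969 / 3232804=204.10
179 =179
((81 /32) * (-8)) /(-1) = 20.25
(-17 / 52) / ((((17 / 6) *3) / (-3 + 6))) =-3 / 26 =-0.12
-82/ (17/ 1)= -82/ 17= -4.82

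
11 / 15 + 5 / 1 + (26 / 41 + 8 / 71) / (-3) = 5.48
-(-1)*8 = 8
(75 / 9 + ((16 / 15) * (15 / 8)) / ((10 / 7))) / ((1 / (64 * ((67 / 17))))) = 626048 / 255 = 2455.09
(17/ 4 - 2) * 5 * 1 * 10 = 225/ 2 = 112.50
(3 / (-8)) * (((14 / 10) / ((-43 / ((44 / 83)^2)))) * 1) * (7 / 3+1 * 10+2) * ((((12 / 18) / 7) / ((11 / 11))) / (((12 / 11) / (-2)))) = -2662 / 310005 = -0.01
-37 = -37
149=149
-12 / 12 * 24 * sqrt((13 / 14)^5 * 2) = -1014 * sqrt(91) / 343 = -28.20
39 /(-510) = -13 /170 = -0.08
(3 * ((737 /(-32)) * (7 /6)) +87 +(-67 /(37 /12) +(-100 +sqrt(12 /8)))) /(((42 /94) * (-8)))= 4278927 /132608 - 47 * sqrt(6) /336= 31.92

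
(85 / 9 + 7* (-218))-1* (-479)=-9338 / 9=-1037.56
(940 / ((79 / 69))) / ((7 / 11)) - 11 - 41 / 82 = 1414201 / 1106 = 1278.66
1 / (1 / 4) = 4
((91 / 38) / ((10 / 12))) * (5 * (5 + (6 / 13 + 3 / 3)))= 1764 / 19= 92.84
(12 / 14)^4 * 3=3888 / 2401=1.62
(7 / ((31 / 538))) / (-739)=-3766 / 22909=-0.16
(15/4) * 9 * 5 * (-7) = -4725/4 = -1181.25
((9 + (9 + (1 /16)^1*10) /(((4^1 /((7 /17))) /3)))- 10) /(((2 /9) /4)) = 9657 /272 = 35.50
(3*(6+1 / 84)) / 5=101 / 28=3.61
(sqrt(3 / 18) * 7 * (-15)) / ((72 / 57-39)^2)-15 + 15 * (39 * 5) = 2910-12635 * sqrt(6) / 1028178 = 2909.97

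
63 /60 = 21 /20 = 1.05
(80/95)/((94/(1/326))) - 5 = -727791/145559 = -5.00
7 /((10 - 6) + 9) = 7 /13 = 0.54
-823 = -823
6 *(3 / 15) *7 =42 / 5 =8.40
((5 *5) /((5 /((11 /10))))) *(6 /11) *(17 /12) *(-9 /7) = -153 /28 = -5.46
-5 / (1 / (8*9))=-360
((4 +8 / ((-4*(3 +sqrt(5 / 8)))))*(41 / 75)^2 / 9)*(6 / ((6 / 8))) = 53792*sqrt(10) / 3391875 +591712 / 678375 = 0.92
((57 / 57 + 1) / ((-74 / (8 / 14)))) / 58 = -0.00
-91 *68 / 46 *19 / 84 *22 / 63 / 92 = -0.12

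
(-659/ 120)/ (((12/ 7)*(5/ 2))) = -4613/ 3600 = -1.28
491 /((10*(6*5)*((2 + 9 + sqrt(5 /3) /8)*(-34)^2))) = 21604 /167815075 - 491*sqrt(15) /1006890450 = 0.00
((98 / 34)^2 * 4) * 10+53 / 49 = 4721277 / 14161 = 333.40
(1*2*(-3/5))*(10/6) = -2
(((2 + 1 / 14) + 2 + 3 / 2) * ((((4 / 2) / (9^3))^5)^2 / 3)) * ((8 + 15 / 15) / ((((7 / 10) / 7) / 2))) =0.00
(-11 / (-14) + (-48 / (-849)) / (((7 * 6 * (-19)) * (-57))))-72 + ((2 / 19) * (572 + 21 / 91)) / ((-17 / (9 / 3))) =-33261745873 / 406404414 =-81.84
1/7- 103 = -720/7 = -102.86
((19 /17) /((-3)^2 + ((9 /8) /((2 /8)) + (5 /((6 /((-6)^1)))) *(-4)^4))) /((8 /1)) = -19 /172244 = -0.00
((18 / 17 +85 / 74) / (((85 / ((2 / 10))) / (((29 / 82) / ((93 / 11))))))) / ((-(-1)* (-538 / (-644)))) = 142623943 / 548388901050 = 0.00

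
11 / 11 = 1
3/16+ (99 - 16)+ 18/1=1619/16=101.19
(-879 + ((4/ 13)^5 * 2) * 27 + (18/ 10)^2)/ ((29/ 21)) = -170681837382/ 269187425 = -634.06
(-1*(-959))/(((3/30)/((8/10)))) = 7672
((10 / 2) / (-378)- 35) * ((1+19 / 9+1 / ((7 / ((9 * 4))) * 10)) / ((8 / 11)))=-16625807 / 95256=-174.54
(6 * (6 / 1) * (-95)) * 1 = -3420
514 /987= 0.52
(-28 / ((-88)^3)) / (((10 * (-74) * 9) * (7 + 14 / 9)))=-1 / 1386795520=-0.00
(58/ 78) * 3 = 29/ 13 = 2.23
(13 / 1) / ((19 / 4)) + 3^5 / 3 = 1591 / 19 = 83.74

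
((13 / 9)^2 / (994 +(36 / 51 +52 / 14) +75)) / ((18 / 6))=20111 / 31040091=0.00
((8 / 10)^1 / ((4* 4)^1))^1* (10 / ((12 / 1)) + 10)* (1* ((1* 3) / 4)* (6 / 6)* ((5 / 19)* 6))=195 / 304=0.64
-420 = -420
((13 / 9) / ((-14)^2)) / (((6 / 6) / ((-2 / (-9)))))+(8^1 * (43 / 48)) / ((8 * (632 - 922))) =-26729 / 18416160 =-0.00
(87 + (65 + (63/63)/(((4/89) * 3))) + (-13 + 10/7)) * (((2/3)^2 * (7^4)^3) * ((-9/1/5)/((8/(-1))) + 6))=2038182928169311/360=5661619244914.75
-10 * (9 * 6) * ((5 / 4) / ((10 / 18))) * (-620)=753300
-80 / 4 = -20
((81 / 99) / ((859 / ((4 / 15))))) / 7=0.00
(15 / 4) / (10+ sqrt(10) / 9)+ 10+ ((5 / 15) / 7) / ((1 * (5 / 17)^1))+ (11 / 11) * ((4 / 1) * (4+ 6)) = 17171587 / 339780 - 27 * sqrt(10) / 6472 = 50.52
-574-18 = -592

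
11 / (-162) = -11 / 162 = -0.07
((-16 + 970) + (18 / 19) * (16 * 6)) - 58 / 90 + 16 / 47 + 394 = 57811883 / 40185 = 1438.64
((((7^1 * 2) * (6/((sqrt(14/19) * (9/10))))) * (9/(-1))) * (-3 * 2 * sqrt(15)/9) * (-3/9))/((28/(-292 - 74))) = 1220 * sqrt(3990)/7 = 11009.01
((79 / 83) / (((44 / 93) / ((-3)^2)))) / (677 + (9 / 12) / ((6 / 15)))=132246 / 4958503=0.03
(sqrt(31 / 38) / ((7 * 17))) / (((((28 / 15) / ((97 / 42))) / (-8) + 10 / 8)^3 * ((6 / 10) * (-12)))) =-4563365000 * sqrt(1178) / 225358154371161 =-0.00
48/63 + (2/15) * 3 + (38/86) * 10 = 25196/4515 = 5.58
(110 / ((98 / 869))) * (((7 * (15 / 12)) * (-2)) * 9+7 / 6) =-3202265 / 21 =-152488.81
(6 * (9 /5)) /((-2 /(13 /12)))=-117 /20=-5.85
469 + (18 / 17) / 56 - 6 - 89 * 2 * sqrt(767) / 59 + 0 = 220397 / 476 - 178 * sqrt(767) / 59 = 379.47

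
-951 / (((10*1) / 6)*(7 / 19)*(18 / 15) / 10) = -90345 / 7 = -12906.43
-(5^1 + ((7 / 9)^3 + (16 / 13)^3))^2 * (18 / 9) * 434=-119789707676699200 / 2565164201769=-46698.65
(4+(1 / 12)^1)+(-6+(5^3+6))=1549 / 12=129.08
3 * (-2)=-6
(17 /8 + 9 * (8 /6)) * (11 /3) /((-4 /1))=-1243 /96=-12.95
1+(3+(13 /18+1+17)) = 409 /18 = 22.72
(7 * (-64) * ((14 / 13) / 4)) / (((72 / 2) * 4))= -98 / 117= -0.84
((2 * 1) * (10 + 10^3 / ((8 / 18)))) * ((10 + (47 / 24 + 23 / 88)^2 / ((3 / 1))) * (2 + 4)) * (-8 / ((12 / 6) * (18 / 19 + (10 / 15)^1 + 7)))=-26131952860 / 178233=-146616.80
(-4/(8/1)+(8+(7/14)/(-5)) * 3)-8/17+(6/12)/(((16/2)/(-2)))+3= 17411/680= 25.60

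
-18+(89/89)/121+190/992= -1068297/60016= -17.80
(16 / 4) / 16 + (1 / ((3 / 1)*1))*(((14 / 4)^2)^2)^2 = 5764993 / 768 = 7506.50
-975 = -975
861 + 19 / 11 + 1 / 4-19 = 37135 / 44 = 843.98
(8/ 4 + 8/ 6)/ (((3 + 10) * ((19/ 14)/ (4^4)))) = 35840/ 741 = 48.37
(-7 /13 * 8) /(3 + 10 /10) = -14 /13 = -1.08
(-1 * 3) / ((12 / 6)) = -3 / 2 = -1.50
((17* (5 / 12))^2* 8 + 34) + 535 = 17467 / 18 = 970.39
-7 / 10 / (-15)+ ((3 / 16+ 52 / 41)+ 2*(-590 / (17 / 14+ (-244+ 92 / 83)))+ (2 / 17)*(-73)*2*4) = -14638263029747 / 234885375600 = -62.32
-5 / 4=-1.25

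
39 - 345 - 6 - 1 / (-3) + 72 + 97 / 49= -34940 / 147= -237.69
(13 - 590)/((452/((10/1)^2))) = -14425/113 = -127.65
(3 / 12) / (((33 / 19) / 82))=779 / 66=11.80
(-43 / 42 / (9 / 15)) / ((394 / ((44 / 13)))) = -2365 / 161343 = -0.01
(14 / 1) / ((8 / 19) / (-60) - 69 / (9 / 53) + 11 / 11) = -1995 / 57761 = -0.03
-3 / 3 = -1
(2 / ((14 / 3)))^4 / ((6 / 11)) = 0.06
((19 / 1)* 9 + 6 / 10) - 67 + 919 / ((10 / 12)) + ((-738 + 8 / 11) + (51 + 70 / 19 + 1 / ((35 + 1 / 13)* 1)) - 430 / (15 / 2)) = 11725067 / 25080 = 467.51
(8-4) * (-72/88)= -36/11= -3.27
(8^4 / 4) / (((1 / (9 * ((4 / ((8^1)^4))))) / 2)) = 18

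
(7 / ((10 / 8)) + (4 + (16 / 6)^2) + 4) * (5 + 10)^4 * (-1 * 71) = -74443500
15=15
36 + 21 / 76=36.28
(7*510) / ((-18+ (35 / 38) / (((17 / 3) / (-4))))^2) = 62075755 / 6048096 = 10.26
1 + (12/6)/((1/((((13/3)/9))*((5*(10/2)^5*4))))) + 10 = 1625297/27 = 60196.19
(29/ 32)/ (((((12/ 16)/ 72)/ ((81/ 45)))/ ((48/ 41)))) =37584/ 205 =183.34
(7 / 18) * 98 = 343 / 9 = 38.11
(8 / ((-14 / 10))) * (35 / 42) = -100 / 21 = -4.76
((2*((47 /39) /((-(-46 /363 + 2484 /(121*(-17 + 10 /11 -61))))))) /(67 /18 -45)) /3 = -14467728 /292136455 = -0.05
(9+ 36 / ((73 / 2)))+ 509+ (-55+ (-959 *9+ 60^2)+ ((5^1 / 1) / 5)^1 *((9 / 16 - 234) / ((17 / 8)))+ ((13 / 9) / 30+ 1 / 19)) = -14886917399 / 3183165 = -4676.77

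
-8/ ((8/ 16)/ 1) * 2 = -32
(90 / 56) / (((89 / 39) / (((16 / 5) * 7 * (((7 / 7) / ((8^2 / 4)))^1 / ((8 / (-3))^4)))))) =0.02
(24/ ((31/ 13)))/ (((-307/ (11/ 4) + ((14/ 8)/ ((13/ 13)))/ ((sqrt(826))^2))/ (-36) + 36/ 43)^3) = 161983774455686006833152/ 983012107792054648095113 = 0.16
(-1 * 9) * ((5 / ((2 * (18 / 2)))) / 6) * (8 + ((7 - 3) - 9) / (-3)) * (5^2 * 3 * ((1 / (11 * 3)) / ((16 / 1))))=-3625 / 6336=-0.57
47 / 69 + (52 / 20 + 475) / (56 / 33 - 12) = -1339394 / 29325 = -45.67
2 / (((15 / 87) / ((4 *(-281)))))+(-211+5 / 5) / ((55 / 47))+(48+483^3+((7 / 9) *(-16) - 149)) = 55769301572 / 495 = 112665255.70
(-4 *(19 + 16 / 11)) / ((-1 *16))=225 / 44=5.11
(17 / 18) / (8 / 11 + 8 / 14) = 1309 / 1800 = 0.73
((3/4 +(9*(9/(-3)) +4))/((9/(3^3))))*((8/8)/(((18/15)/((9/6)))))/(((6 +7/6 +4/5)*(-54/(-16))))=-2225/717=-3.10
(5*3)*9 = 135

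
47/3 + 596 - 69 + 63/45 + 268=12181/15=812.07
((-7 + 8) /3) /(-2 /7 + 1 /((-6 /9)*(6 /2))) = -14 /33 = -0.42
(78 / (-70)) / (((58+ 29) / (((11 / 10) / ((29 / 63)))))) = -0.03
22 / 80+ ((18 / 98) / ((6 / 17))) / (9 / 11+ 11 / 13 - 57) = 0.27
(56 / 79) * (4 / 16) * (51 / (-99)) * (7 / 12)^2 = -5831 / 187704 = -0.03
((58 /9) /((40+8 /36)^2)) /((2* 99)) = 0.00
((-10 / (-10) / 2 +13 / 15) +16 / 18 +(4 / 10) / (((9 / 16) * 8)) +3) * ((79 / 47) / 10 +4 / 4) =29341 / 4700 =6.24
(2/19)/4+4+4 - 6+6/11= 2.57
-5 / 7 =-0.71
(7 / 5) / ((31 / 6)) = 0.27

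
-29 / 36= -0.81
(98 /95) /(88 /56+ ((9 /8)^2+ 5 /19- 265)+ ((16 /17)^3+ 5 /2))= -215700352 /54065464455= -0.00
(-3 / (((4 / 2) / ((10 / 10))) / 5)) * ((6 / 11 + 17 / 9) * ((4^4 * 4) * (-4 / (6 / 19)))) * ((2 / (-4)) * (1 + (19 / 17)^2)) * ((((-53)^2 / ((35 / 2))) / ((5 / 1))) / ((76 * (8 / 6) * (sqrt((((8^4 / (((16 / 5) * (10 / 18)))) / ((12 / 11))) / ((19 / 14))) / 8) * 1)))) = -1408095520 * sqrt(4389) / 15421329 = -6049.13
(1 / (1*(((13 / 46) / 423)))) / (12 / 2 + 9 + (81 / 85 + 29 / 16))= 26462880 / 314093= 84.25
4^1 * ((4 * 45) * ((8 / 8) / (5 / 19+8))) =13680 / 157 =87.13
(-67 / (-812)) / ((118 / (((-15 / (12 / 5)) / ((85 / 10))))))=-1675 / 3257744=-0.00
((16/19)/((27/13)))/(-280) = -26/17955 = -0.00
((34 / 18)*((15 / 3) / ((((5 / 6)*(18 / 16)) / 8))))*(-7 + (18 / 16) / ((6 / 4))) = -503.70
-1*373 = -373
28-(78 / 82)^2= 45547 / 1681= 27.10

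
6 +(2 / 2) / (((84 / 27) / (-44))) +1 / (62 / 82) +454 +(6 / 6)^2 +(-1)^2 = 97472 / 217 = 449.18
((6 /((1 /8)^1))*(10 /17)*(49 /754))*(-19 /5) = -44688 /6409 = -6.97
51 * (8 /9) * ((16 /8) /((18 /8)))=1088 /27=40.30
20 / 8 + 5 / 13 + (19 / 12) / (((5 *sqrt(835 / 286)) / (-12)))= 75 / 26 - 19 *sqrt(238810) / 4175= 0.66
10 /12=5 /6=0.83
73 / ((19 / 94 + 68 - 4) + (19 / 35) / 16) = 1921360 / 1690693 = 1.14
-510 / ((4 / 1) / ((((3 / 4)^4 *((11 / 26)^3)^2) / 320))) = -7318318491 / 10122552147968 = -0.00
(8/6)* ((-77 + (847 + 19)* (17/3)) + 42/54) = 173920/27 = 6441.48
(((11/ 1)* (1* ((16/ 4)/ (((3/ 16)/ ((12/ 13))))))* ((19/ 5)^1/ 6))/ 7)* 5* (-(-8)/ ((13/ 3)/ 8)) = 1712128/ 1183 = 1447.28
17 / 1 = 17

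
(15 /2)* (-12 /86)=-45 /43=-1.05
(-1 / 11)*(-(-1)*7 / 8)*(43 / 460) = -301 / 40480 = -0.01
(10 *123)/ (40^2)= 123/ 160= 0.77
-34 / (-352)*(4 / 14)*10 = 85 / 308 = 0.28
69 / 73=0.95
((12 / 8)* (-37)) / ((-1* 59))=111 / 118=0.94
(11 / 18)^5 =161051 / 1889568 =0.09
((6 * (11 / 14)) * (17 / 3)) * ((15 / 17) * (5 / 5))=165 / 7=23.57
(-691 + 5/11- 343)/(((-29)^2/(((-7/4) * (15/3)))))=397915/37004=10.75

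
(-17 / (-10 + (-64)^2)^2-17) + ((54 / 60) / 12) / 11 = -31207870843 / 1836493560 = -16.99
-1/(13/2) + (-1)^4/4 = 5/52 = 0.10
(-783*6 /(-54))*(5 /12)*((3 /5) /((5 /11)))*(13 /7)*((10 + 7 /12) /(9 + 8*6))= 526669 /31920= 16.50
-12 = -12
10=10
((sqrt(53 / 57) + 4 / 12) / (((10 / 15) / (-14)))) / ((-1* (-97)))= -7* sqrt(3021) / 1843 - 7 / 97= -0.28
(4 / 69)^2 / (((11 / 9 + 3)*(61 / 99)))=792 / 613111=0.00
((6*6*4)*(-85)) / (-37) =12240 / 37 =330.81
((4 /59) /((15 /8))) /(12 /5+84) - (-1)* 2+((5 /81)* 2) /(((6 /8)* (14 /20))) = 224360 /100359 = 2.24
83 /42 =1.98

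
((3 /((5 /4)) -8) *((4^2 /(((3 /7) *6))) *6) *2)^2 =39337984 /225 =174835.48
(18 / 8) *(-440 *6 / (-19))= 5940 / 19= 312.63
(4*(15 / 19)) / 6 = 0.53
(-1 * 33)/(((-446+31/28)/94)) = 86856/12457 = 6.97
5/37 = 0.14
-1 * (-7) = 7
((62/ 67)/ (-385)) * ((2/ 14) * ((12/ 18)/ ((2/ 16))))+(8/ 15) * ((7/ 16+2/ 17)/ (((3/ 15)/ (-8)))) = -109078124/ 9208815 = -11.84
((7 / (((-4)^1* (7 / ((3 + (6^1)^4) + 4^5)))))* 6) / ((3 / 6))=-6969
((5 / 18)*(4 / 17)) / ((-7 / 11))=-110 / 1071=-0.10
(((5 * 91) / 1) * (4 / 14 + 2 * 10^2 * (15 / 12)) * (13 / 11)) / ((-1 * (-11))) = 1480440 / 121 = 12235.04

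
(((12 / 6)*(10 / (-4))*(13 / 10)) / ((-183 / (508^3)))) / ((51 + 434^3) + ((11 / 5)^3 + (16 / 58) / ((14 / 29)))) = 372805706000 / 6544834457943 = 0.06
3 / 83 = 0.04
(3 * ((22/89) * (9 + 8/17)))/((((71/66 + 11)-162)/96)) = -67326336/14971135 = -4.50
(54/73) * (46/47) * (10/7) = 24840/24017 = 1.03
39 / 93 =13 / 31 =0.42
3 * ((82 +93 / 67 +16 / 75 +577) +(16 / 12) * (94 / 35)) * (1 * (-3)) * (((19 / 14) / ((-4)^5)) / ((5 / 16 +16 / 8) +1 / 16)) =35043921 / 10505600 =3.34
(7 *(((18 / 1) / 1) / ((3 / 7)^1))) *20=5880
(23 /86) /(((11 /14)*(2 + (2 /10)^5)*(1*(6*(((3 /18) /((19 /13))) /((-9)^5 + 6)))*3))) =-4894.66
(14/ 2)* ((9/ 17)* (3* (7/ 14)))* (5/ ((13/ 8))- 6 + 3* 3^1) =14931/ 442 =33.78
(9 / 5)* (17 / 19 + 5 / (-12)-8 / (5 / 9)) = -47613 / 1900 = -25.06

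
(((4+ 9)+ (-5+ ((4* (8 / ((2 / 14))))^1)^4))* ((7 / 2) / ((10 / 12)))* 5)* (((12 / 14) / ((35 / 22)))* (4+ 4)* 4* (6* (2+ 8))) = 382841037950976 / 7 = 54691576850139.43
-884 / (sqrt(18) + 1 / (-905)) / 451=-2172054300 * sqrt(2) / 6648844499 - 800020 / 6648844499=-0.46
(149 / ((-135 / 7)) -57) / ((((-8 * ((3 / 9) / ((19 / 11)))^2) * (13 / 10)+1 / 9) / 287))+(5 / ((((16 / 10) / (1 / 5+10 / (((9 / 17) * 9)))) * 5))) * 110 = 14000585309 / 207684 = 67412.92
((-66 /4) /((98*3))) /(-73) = 11 /14308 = 0.00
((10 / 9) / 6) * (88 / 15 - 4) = 28 / 81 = 0.35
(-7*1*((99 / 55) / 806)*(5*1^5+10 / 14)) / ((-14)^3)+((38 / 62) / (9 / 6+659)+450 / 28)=2934826424 / 182600509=16.07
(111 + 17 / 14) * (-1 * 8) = -6284 / 7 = -897.71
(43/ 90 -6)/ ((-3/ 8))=1988/ 135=14.73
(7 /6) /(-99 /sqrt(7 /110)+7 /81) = -1515591*sqrt(770) /14146958734-9261 /14146958734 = -0.00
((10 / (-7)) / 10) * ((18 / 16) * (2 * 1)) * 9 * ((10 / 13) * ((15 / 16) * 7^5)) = -14586075 / 416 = -35062.68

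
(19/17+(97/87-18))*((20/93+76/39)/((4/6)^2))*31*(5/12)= -991.53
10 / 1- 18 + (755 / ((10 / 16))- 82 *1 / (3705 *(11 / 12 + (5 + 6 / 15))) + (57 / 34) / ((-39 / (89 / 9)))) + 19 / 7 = 241081180369 / 200519046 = 1202.29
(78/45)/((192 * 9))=13/12960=0.00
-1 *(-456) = 456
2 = 2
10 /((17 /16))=160 /17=9.41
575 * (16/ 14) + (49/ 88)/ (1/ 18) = 205487/ 308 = 667.17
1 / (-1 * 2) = -1 / 2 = -0.50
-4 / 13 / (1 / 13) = -4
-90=-90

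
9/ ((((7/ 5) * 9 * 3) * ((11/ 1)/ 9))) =15/ 77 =0.19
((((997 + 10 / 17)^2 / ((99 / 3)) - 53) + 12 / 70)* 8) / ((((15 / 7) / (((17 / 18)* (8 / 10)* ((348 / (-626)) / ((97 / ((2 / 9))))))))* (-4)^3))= 97136804246 / 57484758375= 1.69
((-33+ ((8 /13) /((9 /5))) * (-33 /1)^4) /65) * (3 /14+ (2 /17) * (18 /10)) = 15810993 /5950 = 2657.31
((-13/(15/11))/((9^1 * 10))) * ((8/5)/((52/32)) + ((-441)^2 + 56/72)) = -625748288/30375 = -20600.77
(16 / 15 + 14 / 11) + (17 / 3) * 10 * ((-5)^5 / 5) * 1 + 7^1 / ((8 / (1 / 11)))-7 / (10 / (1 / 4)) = -7791173 / 220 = -35414.42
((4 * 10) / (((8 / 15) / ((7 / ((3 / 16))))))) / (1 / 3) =8400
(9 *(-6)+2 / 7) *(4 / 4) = -53.71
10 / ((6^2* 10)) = 1 / 36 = 0.03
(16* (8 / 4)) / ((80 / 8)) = 16 / 5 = 3.20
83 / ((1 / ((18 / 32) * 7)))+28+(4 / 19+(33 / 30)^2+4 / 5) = 2713451 / 7600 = 357.03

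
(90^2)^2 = 65610000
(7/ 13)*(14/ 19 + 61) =8211/ 247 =33.24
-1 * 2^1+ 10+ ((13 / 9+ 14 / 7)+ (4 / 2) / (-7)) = 703 / 63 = 11.16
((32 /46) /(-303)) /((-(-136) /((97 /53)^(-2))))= -5618 /1114712457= -0.00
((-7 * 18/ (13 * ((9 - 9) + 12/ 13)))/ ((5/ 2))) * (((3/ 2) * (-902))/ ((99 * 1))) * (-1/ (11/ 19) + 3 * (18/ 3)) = 51373/ 55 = 934.05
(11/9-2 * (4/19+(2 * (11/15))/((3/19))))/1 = -17.78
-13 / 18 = -0.72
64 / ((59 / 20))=1280 / 59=21.69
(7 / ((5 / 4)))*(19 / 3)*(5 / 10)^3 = 133 / 30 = 4.43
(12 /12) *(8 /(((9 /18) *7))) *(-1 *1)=-16 /7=-2.29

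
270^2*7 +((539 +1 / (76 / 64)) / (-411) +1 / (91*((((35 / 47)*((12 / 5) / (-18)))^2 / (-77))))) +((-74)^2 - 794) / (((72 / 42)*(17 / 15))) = 57799004201125 / 112751548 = 512622.71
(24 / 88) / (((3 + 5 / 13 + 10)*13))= 1 / 638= 0.00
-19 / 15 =-1.27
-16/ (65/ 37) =-592/ 65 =-9.11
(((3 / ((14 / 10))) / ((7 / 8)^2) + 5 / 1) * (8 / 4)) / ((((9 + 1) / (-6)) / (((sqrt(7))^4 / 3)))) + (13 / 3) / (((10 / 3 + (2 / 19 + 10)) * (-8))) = -6558689 / 42896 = -152.90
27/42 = 9/14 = 0.64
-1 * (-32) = 32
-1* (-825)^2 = -680625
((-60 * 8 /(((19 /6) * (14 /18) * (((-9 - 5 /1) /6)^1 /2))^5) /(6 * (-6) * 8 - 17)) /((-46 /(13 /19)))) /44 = 556992887353344 /205093719827796961777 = 0.00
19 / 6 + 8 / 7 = 181 / 42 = 4.31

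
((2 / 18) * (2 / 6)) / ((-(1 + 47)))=-1 / 1296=-0.00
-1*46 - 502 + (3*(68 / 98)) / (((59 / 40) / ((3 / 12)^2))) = -547.91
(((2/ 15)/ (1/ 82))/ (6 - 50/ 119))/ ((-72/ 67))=-326893/ 179280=-1.82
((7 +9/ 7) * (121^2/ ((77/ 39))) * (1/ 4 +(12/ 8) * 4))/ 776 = 37634025/ 76048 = 494.87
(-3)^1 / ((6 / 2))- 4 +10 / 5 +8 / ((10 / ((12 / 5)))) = -27 / 25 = -1.08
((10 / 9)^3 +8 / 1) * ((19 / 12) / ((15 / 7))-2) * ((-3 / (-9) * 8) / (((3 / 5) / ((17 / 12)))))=-13182344 / 177147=-74.41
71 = 71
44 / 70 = 22 / 35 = 0.63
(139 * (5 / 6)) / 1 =115.83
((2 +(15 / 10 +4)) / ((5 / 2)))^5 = 243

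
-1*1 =-1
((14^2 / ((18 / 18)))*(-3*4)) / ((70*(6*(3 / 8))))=-224 / 15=-14.93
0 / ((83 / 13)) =0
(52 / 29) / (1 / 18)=936 / 29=32.28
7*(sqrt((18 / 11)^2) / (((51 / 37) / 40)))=62160 / 187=332.41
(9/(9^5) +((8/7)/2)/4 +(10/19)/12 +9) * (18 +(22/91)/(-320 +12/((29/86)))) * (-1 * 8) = -108300697200259/81869424273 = -1322.85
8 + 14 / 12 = 55 / 6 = 9.17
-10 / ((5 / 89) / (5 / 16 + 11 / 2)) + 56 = -978.62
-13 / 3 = -4.33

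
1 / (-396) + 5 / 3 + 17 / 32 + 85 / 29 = 470975 / 91872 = 5.13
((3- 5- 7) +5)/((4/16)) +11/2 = -21/2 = -10.50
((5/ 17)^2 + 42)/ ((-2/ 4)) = -24326/ 289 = -84.17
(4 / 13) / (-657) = -4 / 8541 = -0.00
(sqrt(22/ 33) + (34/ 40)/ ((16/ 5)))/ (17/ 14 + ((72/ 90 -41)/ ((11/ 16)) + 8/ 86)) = -33110 * sqrt(6)/ 5678241 -281435/ 60567904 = -0.02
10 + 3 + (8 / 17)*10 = 301 / 17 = 17.71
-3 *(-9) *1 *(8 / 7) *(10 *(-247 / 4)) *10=-1333800 / 7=-190542.86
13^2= 169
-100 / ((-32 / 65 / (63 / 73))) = 102375 / 584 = 175.30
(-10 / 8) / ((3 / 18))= -7.50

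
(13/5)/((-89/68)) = -884/445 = -1.99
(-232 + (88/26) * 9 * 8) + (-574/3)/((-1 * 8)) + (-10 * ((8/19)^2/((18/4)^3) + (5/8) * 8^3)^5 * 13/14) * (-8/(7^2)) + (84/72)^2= 166962645035144109776528604820185201187891/32820636491914726285131778074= 5087123922056.63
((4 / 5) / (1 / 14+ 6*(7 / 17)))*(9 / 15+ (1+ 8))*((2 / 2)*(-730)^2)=974055936 / 605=1610009.81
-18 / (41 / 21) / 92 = -189 / 1886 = -0.10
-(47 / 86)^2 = -2209 / 7396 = -0.30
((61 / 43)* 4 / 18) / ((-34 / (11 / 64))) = -0.00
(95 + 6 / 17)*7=11347 / 17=667.47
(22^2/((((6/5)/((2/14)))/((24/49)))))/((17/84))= 116160/833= 139.45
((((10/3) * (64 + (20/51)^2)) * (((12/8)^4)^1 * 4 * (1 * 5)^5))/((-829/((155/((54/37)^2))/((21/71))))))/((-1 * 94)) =2455026523515625/57461346621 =42724.83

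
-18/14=-9/7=-1.29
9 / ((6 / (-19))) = -57 / 2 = -28.50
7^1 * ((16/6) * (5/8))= 35/3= 11.67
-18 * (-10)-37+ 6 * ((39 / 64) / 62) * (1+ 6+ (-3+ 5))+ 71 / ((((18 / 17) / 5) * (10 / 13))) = 10345621 / 17856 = 579.39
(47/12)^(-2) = 144/2209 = 0.07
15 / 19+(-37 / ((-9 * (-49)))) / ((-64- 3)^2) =29694032 / 37613331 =0.79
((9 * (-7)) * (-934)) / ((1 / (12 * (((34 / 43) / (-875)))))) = -3429648 / 5375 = -638.07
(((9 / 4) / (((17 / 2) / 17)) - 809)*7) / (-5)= 11263 / 10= 1126.30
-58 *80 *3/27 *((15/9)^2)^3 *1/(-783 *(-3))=-2500000/531441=-4.70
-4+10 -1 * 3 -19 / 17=32 / 17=1.88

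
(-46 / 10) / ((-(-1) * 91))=-0.05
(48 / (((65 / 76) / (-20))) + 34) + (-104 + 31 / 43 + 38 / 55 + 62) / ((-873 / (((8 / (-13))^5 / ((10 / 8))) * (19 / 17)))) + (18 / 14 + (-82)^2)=857022190674559253 / 152040000137025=5636.82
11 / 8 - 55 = -429 / 8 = -53.62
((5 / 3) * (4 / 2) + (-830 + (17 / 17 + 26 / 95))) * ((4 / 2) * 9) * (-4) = 5645688 / 95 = 59428.29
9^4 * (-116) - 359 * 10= -764666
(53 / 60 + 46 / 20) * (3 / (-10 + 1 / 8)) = -382 / 395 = -0.97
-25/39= -0.64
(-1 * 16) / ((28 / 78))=-44.57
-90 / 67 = -1.34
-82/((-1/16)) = 1312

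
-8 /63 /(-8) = 1 /63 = 0.02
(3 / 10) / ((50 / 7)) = 21 / 500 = 0.04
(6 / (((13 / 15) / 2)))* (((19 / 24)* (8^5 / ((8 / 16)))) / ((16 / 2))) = 1167360 / 13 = 89796.92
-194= -194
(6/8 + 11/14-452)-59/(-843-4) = -217991/484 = -450.39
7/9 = 0.78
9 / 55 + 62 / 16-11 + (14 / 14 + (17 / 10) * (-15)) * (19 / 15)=-50153 / 1320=-37.99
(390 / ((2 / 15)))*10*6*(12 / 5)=421200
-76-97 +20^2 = 227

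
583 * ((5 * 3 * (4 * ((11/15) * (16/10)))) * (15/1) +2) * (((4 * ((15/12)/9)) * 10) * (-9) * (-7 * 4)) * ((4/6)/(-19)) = -1727079200/57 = -30299635.09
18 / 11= 1.64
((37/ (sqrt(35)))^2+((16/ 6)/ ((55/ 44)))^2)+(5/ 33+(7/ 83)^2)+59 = 12272245292/ 119351925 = 102.82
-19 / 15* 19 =-361 / 15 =-24.07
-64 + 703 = 639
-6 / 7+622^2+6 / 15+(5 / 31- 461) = 419268634 / 1085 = 386422.70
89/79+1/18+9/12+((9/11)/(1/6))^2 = 8957999/344124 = 26.03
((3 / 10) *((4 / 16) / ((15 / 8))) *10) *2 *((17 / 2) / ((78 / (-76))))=-1292 / 195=-6.63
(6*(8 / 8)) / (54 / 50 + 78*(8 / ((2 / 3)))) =0.01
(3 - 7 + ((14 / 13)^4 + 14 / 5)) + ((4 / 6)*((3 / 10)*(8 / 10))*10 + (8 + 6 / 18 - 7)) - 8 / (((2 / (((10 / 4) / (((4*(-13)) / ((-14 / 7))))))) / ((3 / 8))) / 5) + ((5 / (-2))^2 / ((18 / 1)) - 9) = -32365283 / 5140980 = -6.30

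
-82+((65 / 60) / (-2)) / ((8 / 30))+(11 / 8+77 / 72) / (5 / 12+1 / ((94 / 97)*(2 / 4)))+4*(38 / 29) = -77.80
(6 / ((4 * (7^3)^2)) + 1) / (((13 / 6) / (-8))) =-5647224 / 1529437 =-3.69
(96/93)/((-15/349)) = -11168/465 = -24.02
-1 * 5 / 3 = -5 / 3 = -1.67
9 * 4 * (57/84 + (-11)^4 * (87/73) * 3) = 1884501.63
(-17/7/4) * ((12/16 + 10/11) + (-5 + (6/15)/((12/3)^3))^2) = -127323387/7884800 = -16.15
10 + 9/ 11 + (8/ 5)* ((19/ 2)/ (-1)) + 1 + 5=1.62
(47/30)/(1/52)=1222/15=81.47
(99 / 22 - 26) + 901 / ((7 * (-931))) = -282033 / 13034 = -21.64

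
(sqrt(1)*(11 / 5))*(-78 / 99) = -26 / 15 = -1.73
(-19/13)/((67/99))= -1881/871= -2.16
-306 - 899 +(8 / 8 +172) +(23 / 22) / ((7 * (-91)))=-1032.00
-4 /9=-0.44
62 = 62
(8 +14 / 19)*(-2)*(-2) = 664 / 19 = 34.95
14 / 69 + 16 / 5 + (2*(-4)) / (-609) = 239242 / 70035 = 3.42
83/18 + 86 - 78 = 227/18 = 12.61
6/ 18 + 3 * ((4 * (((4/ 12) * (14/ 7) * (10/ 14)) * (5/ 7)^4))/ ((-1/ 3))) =-208193/ 50421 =-4.13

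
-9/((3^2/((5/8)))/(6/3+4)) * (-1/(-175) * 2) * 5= -3/14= -0.21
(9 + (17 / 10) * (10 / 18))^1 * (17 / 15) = 3043 / 270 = 11.27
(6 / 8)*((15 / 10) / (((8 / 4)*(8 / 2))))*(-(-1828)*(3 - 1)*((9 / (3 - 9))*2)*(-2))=3084.75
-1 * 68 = -68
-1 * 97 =-97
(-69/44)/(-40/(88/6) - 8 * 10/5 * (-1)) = -0.12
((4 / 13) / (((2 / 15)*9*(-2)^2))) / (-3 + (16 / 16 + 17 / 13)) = -5 / 54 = -0.09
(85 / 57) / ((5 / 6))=1.79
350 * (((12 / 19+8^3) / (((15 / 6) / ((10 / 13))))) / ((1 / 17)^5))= 19361170052000 / 247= 78385303854.25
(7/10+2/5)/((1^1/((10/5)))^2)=22/5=4.40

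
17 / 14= 1.21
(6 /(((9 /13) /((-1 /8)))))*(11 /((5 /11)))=-1573 /60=-26.22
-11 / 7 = -1.57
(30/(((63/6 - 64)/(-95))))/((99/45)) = 28500/1177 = 24.21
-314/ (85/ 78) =-288.14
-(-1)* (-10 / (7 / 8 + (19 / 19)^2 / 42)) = -1680 / 151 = -11.13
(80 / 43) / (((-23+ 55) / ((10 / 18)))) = 25 / 774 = 0.03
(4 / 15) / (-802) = -2 / 6015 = -0.00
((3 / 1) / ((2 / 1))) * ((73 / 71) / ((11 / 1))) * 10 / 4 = 1095 / 3124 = 0.35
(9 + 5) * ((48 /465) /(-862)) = -112 /66805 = -0.00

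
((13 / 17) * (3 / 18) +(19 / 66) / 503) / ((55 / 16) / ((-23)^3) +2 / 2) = 0.13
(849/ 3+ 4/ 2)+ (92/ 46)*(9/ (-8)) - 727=-1777/ 4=-444.25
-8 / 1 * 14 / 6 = -56 / 3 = -18.67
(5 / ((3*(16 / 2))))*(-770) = -1925 / 12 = -160.42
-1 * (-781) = 781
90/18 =5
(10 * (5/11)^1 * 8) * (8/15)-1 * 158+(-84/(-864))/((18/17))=-1974659/14256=-138.51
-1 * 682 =-682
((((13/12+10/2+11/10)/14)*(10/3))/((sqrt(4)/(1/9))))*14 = 431/324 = 1.33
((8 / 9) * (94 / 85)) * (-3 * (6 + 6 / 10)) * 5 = -8272 / 85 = -97.32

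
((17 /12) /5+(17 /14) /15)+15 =2151 /140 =15.36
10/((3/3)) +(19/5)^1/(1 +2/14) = 533/40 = 13.32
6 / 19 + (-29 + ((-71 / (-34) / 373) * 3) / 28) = -193523273 / 6746824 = -28.68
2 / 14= 1 / 7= 0.14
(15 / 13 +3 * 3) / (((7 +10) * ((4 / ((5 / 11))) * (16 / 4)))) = 15 / 884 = 0.02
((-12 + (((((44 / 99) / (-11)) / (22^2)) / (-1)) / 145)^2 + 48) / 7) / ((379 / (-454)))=-49310055111577054 / 8004134618882325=-6.16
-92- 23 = -115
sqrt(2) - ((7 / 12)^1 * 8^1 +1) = -17 / 3 +sqrt(2) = -4.25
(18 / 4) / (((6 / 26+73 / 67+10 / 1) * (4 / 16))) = 7839 / 4930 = 1.59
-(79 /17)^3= -493039 /4913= -100.35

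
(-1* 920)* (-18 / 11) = 16560 / 11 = 1505.45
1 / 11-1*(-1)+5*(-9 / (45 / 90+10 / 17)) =-16386 / 407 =-40.26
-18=-18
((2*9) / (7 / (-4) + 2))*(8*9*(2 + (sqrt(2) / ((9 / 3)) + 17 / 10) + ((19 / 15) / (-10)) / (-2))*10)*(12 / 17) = 207360*sqrt(2) / 17 + 11705472 / 85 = 154961.51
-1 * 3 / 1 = -3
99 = 99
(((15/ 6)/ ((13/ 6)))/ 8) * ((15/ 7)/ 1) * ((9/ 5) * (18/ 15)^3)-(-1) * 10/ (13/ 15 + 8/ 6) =137807/ 25025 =5.51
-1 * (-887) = 887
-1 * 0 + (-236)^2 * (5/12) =69620/3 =23206.67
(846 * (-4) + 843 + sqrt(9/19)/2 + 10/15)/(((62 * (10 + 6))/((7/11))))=-53347/32736 + 21 * sqrt(19)/414656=-1.63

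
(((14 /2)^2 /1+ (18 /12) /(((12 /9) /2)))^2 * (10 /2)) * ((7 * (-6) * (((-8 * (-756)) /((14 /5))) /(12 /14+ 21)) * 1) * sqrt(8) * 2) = -3706605000 * sqrt(2) /17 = -308348885.96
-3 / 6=-0.50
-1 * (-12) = 12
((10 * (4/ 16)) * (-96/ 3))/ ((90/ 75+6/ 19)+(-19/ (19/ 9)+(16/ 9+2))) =68400/ 3169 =21.58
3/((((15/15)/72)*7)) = 216/7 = 30.86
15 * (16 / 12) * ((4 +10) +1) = 300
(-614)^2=376996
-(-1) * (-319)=-319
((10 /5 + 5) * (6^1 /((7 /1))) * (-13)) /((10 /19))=-741 /5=-148.20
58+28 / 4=65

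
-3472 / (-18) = 1736 / 9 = 192.89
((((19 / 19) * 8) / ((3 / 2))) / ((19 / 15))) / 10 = 8 / 19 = 0.42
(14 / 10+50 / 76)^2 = 4.23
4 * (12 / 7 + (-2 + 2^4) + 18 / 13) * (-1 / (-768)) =389 / 4368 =0.09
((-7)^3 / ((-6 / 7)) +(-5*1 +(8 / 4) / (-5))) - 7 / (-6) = 5939 / 15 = 395.93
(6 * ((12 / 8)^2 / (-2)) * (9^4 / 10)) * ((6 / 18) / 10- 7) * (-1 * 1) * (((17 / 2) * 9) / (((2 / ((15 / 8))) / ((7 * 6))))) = -118957221999 / 1280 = -92935329.69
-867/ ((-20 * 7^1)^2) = -867/ 19600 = -0.04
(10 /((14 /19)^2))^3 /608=309512375 /30118144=10.28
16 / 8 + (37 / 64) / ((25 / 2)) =1637 / 800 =2.05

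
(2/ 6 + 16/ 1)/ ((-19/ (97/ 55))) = -4753/ 3135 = -1.52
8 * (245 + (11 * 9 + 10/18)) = 24808/9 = 2756.44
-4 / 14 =-2 / 7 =-0.29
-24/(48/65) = -65/2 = -32.50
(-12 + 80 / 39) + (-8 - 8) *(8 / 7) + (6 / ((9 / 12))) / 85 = -652996 / 23205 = -28.14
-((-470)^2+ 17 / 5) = -1104517 / 5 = -220903.40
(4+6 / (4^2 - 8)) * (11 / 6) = 209 / 24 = 8.71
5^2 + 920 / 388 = 2655 / 97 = 27.37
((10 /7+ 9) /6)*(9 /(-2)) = -219 /28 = -7.82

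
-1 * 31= -31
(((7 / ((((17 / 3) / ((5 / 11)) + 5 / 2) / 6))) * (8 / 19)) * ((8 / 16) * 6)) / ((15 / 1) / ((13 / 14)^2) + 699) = 1703520 / 344285567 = 0.00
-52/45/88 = -13/990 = -0.01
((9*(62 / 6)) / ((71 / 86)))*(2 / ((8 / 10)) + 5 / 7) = 179955 / 497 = 362.08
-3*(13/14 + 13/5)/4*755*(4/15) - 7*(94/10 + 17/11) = -469263/770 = -609.43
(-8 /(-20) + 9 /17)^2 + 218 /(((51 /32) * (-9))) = -2796293 /195075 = -14.33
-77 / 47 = -1.64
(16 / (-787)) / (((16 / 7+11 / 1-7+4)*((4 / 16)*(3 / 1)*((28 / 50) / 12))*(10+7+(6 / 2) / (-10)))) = -4000 / 1182861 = -0.00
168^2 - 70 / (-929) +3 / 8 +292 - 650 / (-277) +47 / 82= 2407183820867 / 84405224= 28519.37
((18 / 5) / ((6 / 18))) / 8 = 27 / 20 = 1.35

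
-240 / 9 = -80 / 3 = -26.67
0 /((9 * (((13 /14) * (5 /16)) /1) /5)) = 0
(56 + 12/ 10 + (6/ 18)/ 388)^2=110828402281/ 33872400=3271.94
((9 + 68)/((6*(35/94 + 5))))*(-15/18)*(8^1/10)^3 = -115808/113625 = -1.02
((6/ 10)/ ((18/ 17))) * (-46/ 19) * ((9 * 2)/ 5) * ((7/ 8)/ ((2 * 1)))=-8211/ 3800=-2.16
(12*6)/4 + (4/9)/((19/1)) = 3082/171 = 18.02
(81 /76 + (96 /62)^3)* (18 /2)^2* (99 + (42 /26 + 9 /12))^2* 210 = 2556288443381129415 /3061084832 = 835092323.04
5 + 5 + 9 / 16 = 10.56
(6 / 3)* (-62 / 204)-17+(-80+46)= -2632 / 51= -51.61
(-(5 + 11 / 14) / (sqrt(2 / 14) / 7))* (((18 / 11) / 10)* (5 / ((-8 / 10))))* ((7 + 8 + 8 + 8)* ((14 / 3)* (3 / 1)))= 790965* sqrt(7) / 44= 47561.29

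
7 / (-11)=-7 / 11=-0.64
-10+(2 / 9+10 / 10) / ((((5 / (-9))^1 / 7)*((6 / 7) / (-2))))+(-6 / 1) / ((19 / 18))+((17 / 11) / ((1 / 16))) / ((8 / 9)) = 150691 / 3135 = 48.07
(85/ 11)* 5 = 425/ 11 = 38.64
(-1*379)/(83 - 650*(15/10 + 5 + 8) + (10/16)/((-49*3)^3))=9631217736/237400622933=0.04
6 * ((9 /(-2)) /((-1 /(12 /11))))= 324 /11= 29.45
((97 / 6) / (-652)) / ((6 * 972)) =-97 / 22814784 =-0.00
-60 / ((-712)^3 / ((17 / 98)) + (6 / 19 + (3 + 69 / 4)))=77520 / 2688311838773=0.00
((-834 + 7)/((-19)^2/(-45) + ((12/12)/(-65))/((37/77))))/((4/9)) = 161103735/697336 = 231.03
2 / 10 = 1 / 5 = 0.20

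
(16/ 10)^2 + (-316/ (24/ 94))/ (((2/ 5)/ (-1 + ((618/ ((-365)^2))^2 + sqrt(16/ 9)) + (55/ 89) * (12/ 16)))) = -56025601701998131/ 22746991041000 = -2462.99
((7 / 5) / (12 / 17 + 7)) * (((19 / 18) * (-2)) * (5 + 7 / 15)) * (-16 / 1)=2966432 / 88425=33.55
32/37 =0.86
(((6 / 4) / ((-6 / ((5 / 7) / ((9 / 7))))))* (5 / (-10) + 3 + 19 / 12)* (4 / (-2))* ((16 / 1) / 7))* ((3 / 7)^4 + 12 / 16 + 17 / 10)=119269 / 18522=6.44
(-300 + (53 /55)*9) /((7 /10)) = -4578 /11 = -416.18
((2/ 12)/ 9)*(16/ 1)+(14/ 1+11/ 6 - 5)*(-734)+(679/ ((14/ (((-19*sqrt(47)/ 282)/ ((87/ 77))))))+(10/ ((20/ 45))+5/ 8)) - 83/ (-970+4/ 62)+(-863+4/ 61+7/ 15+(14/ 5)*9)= -868162936855/ 99043992 - 141911*sqrt(47)/ 49068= -8785.25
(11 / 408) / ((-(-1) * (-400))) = -11 / 163200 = -0.00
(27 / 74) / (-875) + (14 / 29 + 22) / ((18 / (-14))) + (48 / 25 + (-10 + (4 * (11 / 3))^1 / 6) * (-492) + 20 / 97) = 6068553765881 / 1639275750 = 3701.97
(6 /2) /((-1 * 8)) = -3 /8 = -0.38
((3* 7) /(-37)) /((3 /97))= -679 /37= -18.35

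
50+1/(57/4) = 2854/57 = 50.07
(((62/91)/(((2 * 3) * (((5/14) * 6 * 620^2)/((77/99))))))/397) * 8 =7/3239817750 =0.00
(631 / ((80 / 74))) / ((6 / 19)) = 443593 / 240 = 1848.30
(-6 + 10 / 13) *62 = -4216 / 13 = -324.31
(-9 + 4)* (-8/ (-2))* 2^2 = -80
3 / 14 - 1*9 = -123 / 14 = -8.79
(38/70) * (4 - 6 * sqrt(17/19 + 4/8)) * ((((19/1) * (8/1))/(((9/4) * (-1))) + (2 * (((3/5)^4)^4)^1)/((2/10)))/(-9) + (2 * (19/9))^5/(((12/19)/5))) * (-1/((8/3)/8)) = -4367691983516818864664/63071136474609375 + 57469631362063406114 * sqrt(2014)/21023712158203125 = 53425.51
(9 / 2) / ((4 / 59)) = 531 / 8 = 66.38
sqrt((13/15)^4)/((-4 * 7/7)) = -169/900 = -0.19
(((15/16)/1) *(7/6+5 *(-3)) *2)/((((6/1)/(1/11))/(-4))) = 415/264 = 1.57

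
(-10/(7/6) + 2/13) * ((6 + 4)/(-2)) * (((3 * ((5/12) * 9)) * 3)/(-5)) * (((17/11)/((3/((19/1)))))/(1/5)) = -27834525/2002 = -13903.36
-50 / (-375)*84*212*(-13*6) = -926016 / 5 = -185203.20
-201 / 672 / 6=-67 / 1344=-0.05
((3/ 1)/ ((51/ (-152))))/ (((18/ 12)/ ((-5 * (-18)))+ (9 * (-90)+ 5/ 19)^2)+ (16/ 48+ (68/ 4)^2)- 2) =-1097440/ 80512665839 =-0.00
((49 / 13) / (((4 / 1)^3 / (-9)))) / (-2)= 441 / 1664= 0.27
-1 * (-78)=78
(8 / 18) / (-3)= -4 / 27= -0.15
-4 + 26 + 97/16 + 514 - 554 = -191/16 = -11.94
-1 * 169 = -169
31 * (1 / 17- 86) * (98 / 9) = -29009.92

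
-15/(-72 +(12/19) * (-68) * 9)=95/2904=0.03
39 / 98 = 0.40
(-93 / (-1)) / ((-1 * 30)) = -3.10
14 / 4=7 / 2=3.50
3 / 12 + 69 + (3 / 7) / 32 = 15515 / 224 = 69.26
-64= -64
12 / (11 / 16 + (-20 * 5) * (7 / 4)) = -192 / 2789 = -0.07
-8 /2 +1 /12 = -47 /12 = -3.92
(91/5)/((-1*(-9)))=91/45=2.02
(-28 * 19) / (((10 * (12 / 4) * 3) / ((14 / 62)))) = -1862 / 1395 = -1.33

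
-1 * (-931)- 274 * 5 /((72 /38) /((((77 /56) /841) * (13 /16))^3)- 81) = 41809024421669324999 /44907652521789939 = 931.00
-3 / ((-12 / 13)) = 13 / 4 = 3.25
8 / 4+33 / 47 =2.70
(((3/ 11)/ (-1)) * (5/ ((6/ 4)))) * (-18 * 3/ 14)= 270/ 77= 3.51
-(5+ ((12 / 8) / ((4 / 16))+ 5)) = -16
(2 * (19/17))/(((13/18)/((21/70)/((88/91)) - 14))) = -2060037/48620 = -42.37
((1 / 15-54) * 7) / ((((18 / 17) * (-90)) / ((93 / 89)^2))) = 92516431 / 21386700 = 4.33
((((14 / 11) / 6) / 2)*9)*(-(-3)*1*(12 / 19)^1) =378 / 209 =1.81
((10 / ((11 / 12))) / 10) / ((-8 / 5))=-15 / 22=-0.68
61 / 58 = 1.05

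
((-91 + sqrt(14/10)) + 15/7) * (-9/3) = 1866/7 - 3 * sqrt(35)/5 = 263.02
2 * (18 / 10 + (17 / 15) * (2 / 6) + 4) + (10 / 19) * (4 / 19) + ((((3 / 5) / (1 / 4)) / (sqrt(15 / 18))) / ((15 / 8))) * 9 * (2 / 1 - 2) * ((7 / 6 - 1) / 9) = 202516 / 16245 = 12.47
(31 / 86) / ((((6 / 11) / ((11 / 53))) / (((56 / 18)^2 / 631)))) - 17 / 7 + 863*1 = 2105067290140 / 2446121349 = 860.57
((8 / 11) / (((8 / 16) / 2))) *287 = 9184 / 11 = 834.91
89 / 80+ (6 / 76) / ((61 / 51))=109271 / 92720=1.18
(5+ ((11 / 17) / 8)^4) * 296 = 63289414677 / 42762752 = 1480.01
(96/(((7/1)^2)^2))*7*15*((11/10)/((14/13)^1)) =10296/2401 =4.29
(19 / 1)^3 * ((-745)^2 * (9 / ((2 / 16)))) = 274097986200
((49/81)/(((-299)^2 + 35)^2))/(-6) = -49/3887415874656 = -0.00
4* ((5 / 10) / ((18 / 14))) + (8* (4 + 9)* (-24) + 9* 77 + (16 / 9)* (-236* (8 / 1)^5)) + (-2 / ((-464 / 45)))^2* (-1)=-6660622112369 / 484416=-13749797.93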